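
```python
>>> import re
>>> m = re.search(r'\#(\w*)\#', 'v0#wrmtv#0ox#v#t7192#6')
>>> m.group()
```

'#wrmtv#'

The match spans [2:9] → '#wrmtv#'.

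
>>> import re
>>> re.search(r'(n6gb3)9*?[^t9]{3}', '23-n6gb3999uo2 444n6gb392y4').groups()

('n6gb3',)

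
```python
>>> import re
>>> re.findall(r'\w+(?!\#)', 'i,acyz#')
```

Because the assertion is negative and zero-width, positions next to the forbidden text are skipped.
No capturing groups, so `findall` returns the 2 full match strings.

['i', 'acy']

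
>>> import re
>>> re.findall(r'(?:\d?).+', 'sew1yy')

The pattern matches optionally a digit (non-capturing group); then one or more of any character.
Scanning left to right: at [0:6] → 'sew1yy'.
No capturing groups, so `findall` returns the 1 full match string.

['sew1yy']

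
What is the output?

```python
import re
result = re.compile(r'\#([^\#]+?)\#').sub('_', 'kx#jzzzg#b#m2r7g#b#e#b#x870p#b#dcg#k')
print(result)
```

kx_b_b_b_b_k

Matches: at [2:9] → '#jzzzg#'; at [10:17] → '#m2r7g#'; at [18:21] → '#e#'; at [22:29] → '#x870p#'; at [30:35] → '#dcg#'.
Each match is replaced by '_'.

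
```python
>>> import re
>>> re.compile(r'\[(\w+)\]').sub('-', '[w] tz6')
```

`sub` substitutes '-' at each match site.

'- tz6'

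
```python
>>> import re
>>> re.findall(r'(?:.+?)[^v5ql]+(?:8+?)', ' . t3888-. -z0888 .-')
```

The pattern matches one or more of any character (lazy) (non-capturing group); then one or more of any character except [v5ql]; then one or more of a literal '8' (lazy) (non-capturing group).
Walking the string: at [0:17] → ' . t3888-. -z0888'.
With no groups in the pattern, `findall` gives back each whole match — 1 here.

[' . t3888-. -z0888']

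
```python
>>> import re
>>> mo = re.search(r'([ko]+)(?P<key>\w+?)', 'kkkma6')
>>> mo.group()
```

The pattern matches one or more of one of [ko] (captured); then one or more of a word character (lazy) (captured as 'key').
The match spans [0:4] → 'kkkm'.

'kkkm'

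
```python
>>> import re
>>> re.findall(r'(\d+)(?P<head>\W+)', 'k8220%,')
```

This matches one or more of a digit (captured); then one or more of a non-word character (captured as 'head').
Walking the string: at [1:7] match '8220%,', groups = ('8220', '%,').
`findall` packs the 2 group values into a tuple for every match.

[('8220', '%,')]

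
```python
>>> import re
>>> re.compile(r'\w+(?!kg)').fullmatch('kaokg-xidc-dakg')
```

A negative assertion filters positions out without eating any characters.
For `fullmatch`, every character of the input must be accounted for by the pattern.
Here the pattern can't cover the whole string, so the call returns None.

None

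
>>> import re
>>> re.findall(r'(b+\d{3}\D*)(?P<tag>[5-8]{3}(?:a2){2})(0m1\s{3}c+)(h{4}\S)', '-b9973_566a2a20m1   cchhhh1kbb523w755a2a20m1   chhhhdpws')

[('bb523w', '755a2a2', '0m1   c', 'hhhhd')]

This matches one or more of the literal 'b', then exactly 3 of a digit, then zero or more of a non-digit (captured); then exactly 3 of a character in [5-8], then the literal 'a2' repeated 2 times (captured as 'tag'); then the literal '0m1', then exactly 3 of whitespace, then one or more of the literal 'c' (captured); then exactly 4 of the literal 'h', then a non-whitespace character (captured).
Scanning left to right: at [28:53] match 'bb523w755a2a20m1   chhhhd', groups = ('bb523w', '755a2a2', '0m1   c', 'hhhhd').
With 4 capturing groups, `findall` returns a 4-tuple per match.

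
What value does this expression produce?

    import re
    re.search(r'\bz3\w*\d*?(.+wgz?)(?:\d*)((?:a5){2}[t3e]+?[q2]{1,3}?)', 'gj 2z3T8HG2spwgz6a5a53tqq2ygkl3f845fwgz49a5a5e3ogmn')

None

Here no position works, so the call returns None.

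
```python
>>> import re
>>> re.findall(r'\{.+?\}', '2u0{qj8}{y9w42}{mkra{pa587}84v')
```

['{qj8}', '{y9w42}', '{mkra{pa587}']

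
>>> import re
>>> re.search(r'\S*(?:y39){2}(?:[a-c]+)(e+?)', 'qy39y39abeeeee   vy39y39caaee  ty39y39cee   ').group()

'qy39y39abe'

Pattern: zero or more of a non-whitespace character, then the literal 'y39' repeated 2 times; then one or more of a character in [a-c] (non-capturing group); then one or more of a literal 'e' (lazy) (captured).
Unlike `match`, `search` isn't anchored — it looks for the pattern anywhere in the string.
The match spans [0:10] → 'qy39y39abe'.
Captured: group 1 = 'e'.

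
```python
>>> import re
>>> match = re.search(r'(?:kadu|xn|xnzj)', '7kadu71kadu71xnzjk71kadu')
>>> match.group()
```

'kadu'

The match spans [1:5] → 'kadu'.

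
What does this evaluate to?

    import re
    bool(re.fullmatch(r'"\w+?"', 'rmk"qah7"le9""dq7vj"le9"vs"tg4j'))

For `fullmatch`, every character of the input must be accounted for by the pattern.
Here the pattern can't cover the whole string, so the call returns None, and `bool(None)` is False.

False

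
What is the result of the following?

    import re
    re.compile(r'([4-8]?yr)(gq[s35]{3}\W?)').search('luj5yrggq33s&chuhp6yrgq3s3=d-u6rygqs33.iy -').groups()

This matches optionally a character in [4-8], then the literal 'yr' (captured); then the literal 'gq', then exactly 3 of one of [s35], then optionally a non-word character (captured).
Unlike `match`, `search` isn't anchored — it looks for the pattern anywhere in the string.
The match spans [18:27] → '6yrgq3s3='.
Captured: group 1 = '6yr', group 2 = 'gq3s3='.

('6yr', 'gq3s3=')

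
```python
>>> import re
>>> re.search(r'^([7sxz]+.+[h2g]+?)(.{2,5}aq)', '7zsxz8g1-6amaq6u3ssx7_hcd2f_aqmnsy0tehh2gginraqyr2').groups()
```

('7zsxz8g1-6amaq6u3ssx7_hcd2f_aqmnsy0tehh2gg', 'inraq')

The match spans [0:47] → '7zsxz8g1-6amaq6u3ssx7_hcd2f_aqmnsy0tehh2gginraq'.
Captured: group 1 = '7zsxz8g1-6amaq6u3ssx7_hcd2f_aqmnsy0tehh2gg', group 2 = 'inraq'.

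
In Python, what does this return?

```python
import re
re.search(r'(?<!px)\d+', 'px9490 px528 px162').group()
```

Because the assertion is negative and zero-width, positions next to the forbidden text are skipped.
Unlike `match`, `search` isn't anchored — it looks for the pattern anywhere in the string.
The match spans [3:6] → '490'.

'490'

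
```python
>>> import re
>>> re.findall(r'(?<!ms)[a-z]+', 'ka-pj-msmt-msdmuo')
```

['ka', 'pj', 'msmt', 'msdmuo']

Because the assertion is negative and zero-width, positions next to the forbidden text are skipped.
No capturing groups, so `findall` returns the 4 full match strings.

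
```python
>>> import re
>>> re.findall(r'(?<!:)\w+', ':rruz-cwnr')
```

The negative lookaround is zero-width — it rules out positions where the adjacent text would match, without consuming anything.
Matches: at [2:5] → 'ruz'; at [6:10] → 'cwnr'.
`findall` yields the raw match text (2 of them) because the pattern has no groups.

['ruz', 'cwnr']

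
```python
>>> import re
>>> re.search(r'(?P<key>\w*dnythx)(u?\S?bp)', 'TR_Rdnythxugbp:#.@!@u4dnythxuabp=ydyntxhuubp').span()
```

(0, 14)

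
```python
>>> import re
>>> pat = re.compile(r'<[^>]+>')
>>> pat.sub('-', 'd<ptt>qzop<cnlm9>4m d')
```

Matches: at [1:6] → '<ptt>'; at [10:17] → '<cnlm9>'.
`sub` substitutes '-' at each match site.

'd-qzop-4m d'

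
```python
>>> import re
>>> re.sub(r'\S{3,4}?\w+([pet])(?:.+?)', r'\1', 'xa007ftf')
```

't'

The replacement refers to a captured group, so each match is rewritten using its own captured text.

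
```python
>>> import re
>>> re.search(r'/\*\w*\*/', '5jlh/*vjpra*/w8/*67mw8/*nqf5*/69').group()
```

'/*vjpra*/'

`re.search` scans for the first position where the pattern succeeds.
The match spans [4:13] → '/*vjpra*/'.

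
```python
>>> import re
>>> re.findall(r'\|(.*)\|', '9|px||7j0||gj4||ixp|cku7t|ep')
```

Matches: at [1:26] match '|px||7j0||gj4||ixp|cku7t|', group 1 = 'px||7j0||gj4||ixp|cku7t'.
With a single group, `findall` returns only what that group captured — 1 item.

['px||7j0||gj4||ixp|cku7t']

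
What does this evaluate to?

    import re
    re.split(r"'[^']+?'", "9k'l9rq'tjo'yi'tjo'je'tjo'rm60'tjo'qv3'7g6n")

['9k', 'tjo', 'tjo', 'tjo', 'tjo', '7g6n']

The string is cut at each match, leaving 6 pieces.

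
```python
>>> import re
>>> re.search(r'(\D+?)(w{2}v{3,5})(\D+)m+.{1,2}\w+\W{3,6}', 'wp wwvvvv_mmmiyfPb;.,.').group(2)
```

'wwvvvv'

Pattern: one or more of a non-digit (lazy) (captured); then exactly 2 of a literal 'w', then 3 to 5 of the literal 'v' (captured); then one or more of a non-digit (captured); then one or more of a literal 'm', then 1 to 2 of any character, then one or more of a word character; then 3 to 6 of a non-word character.
`re.search` tries every starting position until one works.
The match spans [0:22] → 'wp wwvvvv_mmmiyfPb;.,.'.
Captured: group 1 = 'wp ', group 2 = 'wwvvvv', group 3 = '_mm'.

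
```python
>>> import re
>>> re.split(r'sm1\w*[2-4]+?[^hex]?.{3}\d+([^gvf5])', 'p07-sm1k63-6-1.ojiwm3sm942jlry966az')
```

The pattern matches the literal 'sm1', then zero or more of a word character, then one or more of a character in [2-4] (lazy); then optionally any character except [hex], then exactly 3 of any character; then one or more of a digit; then any character except [gvf5] (captured).
Because the pattern has a capturing group, `split` also inserts each captured text between the pieces.

['p07-', '.', 'ojiwm3sm942jlry966az']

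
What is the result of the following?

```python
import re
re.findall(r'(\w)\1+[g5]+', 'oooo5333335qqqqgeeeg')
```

`\1` has to match the exact text group 1 already captured.
Matches: at [0:5] match 'oooo5', group 1 = 'o'; at [5:11] match '333335', group 1 = '3'; at [11:16] match 'qqqqg', group 1 = 'q'; at [16:20] match 'eeeg', group 1 = 'e'.
With a single group, `findall` returns only what that group captured — 4 items.

['o', '3', 'q', 'e']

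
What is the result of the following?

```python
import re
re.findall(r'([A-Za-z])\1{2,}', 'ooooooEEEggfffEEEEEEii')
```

['o', 'E', 'f', 'E']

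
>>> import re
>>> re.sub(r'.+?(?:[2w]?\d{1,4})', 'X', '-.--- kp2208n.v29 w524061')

Pattern: one or more of any character (lazy); then optionally one of [2w], then 1 to 4 of a digit (non-capturing group).
A `+?`/`*?`/`{m,n}?` starts at its minimum and grows only as far as needed for what follows to match.
Matches: at [0:12] → '-.--- kp2208'; at [12:17] → 'n.v29'; at [17:23] → ' w5240'; at [23:25] → '61'.
`sub` substitutes 'X' at each match site.

'XXXX'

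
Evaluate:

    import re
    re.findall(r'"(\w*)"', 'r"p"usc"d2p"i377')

['p', 'd2p']

Walking the string: at [1:4] match '"p"', group 1 = 'p'; at [7:12] match '"d2p"', group 1 = 'd2p'.
One capturing group, so `findall` returns just the captured substring from each match — 2 in all.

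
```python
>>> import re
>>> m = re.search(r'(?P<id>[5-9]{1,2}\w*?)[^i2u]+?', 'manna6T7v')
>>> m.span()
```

(5, 7)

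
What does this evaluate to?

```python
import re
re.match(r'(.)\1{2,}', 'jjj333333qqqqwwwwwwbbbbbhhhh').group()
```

After group 1 captures some text, `\1` only succeeds where that same text appears again.
`re.match` won't scan ahead — the pattern has to work from the very first character.
The match spans [0:3] → 'jjj'.
Captured: group 1 = 'j'.

'jjj'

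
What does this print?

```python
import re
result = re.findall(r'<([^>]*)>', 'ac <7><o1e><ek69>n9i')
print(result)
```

['7', 'o1e', 'ek69']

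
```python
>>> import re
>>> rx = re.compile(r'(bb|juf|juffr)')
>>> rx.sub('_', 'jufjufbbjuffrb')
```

Branches in `(...|...)` are attempted left-to-right; the first branch that allows the whole pattern to succeed is taken.
Matches: at [0:3] → 'juf'; at [3:6] → 'juf'; at [6:8] → 'bb'; at [8:11] → 'juf'.
`sub` substitutes '_' at each match site.

'____frb'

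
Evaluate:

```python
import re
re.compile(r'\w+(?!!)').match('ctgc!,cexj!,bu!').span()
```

(0, 3)

`re.match` only tries the pattern at the start of the string.
The match spans [0:3] → 'ctg'.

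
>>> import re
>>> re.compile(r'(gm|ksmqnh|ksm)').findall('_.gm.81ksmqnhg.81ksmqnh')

['gm', 'ksmqnh', 'ksmqnh']

Branches in `(...|...)` are attempted left-to-right; the first branch that allows the whole pattern to succeed is taken.
With a single group, `findall` returns only what that group captured — 3 items.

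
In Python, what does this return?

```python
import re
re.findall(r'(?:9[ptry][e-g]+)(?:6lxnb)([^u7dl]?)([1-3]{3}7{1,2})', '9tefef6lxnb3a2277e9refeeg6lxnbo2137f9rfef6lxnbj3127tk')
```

[('o', '2137'), ('j', '3127')]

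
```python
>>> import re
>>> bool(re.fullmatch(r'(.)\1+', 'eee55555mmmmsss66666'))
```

False

`re.fullmatch` is like wrapping the pattern in `^…$` (in single-line mode).
Here there's no way to consume every character, so the call returns None, and `bool(None)` is False.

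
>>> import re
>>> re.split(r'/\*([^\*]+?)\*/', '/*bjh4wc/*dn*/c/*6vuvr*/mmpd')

['/*bjh4wc', 'dn', 'c', '6vuvr', 'mmpd']

`re.split` interleaves the captured-group text with the surrounding fragments.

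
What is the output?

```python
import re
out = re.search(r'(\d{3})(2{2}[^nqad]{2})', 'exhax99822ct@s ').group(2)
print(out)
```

22ct

Pattern: exactly 3 of a digit (captured); then exactly 2 of the literal '2', then exactly 2 of any character except [nqad] (captured).
`re.search` tries every starting position until one works.
The match spans [5:12] → '99822ct'.
Captured: group 1 = '998', group 2 = '22ct'.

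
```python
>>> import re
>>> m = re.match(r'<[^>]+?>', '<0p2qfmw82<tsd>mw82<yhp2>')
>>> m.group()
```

'<0p2qfmw82<tsd>'

With `match`, the pattern is implicitly anchored at the beginning.
The match spans [0:15] → '<0p2qfmw82<tsd>'.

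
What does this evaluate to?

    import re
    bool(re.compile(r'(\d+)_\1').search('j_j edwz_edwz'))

A backreference is literal: `\1` must see the identical characters the first group matched.
Here the pattern never matches, so the call returns None, and `bool(None)` is False.

False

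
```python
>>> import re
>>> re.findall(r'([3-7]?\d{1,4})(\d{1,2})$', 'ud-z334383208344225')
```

[('34422', '5')]

Pattern: optionally a character in [3-7], then 1 to 4 of a digit (captured); then 1 to 2 of a digit (captured); then anchored at the end.
Scanning left to right: at [13:19] match '344225', groups = ('34422', '5').
2 groups means the one result is a tuple of 2 captured strings — 1 here.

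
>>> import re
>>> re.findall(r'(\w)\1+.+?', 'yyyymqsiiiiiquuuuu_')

`\1` has to match the exact text group 1 already captured.
Scanning left to right: at [0:5] match 'yyyym', group 1 = 'y'; at [7:13] match 'iiiiiq', group 1 = 'i'; at [13:19] match 'uuuuu_', group 1 = 'u'.
Because there's exactly one group, `findall` drops the full match and keeps group 1 from each hit.

['y', 'i', 'u']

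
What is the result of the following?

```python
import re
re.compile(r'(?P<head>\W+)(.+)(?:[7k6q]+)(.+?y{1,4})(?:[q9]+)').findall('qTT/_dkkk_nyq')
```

[('/', '_dkk', '_ny')]

3 groups means the one result is a tuple of 3 captured strings — 1 here.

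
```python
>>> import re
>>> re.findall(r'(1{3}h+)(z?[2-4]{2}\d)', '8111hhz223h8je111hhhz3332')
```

This matches exactly 3 of the literal '1', then one or more of a literal 'h' (captured); then optionally a literal 'z', then exactly 2 of a character in [2-4], then a digit (captured).
2 groups means each result is a tuple of 2 captured strings — 2 here.

[('111hh', 'z223'), ('111hhh', 'z333')]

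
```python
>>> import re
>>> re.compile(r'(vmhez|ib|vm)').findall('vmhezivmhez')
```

['vmhez', 'vmhez']

Alternation tries branches left to right and keeps the first one that lets the overall match succeed at that position.
`findall` collects group 1 from each match (2 total).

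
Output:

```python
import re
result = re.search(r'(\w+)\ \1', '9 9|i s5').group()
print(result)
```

9 9

A backreference is literal: `\1` must see the identical characters the first group matched.
The match spans [0:3] → '9 9'.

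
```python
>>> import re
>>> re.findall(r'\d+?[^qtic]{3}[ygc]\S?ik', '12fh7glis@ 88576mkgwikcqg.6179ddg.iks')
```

With no groups in the pattern, `findall` gives back each whole match — 2 here.

['88576mkgwik', '6179ddg.ik']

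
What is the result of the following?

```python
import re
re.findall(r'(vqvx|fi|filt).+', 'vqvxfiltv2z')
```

['vqvx']

Matches: at [0:11] match 'vqvxfiltv2z', group 1 = 'vqvx'.
Because there's exactly one group, `findall` drops the full match and keeps group 1 from the one hit.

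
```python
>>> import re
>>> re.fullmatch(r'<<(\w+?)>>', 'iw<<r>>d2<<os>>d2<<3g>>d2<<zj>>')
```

None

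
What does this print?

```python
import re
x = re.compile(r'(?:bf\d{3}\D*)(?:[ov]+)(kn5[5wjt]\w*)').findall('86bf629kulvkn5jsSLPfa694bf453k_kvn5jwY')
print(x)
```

Pattern: the literal 'bf', then exactly 3 of a digit, then zero or more of a non-digit (non-capturing group); then one or more of one of [ov] (non-capturing group); then the literal 'kn5', then one of [5wjt], then zero or more of a word character (captured).
Scanning left to right: at [2:38] match 'bf629kulvkn5jsSLPfa694bf453k_kvn5jwY', group 1 = 'kn5jsSLPfa694bf453k_kvn5jwY'.
With a single group, `findall` returns only what that group captured — 1 item.

['kn5jsSLPfa694bf453k_kvn5jwY']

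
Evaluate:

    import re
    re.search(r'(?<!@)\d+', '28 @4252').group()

'28'

The negative lookaround is zero-width — it rules out positions where the adjacent text would match, without consuming anything.
Unlike `match`, `search` isn't anchored — it looks for the pattern anywhere in the string.
The match spans [0:2] → '28'.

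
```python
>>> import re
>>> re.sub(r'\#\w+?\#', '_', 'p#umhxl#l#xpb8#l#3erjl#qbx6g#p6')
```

Matches: at [1:8] → '#umhxl#'; at [9:15] → '#xpb8#'; at [16:23] → '#3erjl#'.
Every occurrence is swapped for '_'.

'p_l_l_qbx6g#p6'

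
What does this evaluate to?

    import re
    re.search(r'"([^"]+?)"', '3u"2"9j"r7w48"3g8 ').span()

(2, 5)

The match spans [2:5] → '"2"'.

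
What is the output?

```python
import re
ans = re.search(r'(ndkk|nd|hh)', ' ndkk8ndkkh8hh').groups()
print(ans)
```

('ndkk',)

Alternation isn't longest-match — the leftmost alternative that fits at this position is chosen.
`re.search` scans for the first position where the pattern succeeds.
The match spans [1:5] → 'ndkk'.
Captured: group 1 = 'ndkk'.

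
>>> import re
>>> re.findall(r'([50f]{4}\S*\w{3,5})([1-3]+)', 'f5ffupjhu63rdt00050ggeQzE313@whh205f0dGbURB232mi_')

This matches exactly 4 of one of [50f], then zero or more of a non-whitespace character, then 3 to 5 of a word character (captured); then one or more of a character in [1-3] (captured).
Scanning left to right: at [0:46] match 'f5ffupjhu63rdt00050ggeQzE313@whh205f0dGbURB232', groups = ('f5ffupjhu63rdt00050ggeQzE313@whh205f0dGbURB23', '2').
`findall` packs the 2 group values into a tuple for every match.

[('f5ffupjhu63rdt00050ggeQzE313@whh205f0dGbURB23', '2')]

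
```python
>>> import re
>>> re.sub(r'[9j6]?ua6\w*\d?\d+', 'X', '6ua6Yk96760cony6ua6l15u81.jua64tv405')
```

'X.X'

The pattern matches optionally one of [9j6], then the literal 'ua6'; then zero or more of a word character, then optionally a digit; then one or more of a digit.
Matches: at [0:25] → '6ua6Yk96760cony6ua6l15u81'; at [26:36] → 'jua64tv405'.
`sub` substitutes 'X' at each match site.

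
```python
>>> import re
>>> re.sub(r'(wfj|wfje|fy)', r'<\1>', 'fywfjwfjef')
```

'<fy><wfj><wfj>ef'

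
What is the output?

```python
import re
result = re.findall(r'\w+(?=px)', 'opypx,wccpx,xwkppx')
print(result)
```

['opy', 'wcc', 'xwkp']

The `(?=…)`/`(?<=…)` assertion just peeks at neighbouring text; it doesn't advance the match position.
Scanning left to right: at [0:3] → 'opy'; at [6:9] → 'wcc'; at [12:16] → 'xwkp'.
No capturing groups, so `findall` returns the 3 full match strings.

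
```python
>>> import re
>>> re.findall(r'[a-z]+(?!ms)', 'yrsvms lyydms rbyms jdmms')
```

The negative lookahead/lookbehind blocks any match where the forbidden context is present.
Walking the string: at [0:6] → 'yrsvms'; at [7:13] → 'lyydms'; at [14:19] → 'rbyms'; at [20:25] → 'jdmms'.
With no groups in the pattern, `findall` gives back each whole match — 4 here.

['yrsvms', 'lyydms', 'rbyms', 'jdmms']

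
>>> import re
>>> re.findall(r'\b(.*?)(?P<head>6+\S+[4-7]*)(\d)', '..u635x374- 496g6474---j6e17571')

A non-greedy quantifier consumes as few characters as it can — just enough that the remainder of the pattern still matches from where it stops; whatever follows it matches normally.
Multiple groups make `findall` return tuples — one 3-tuple for each match.

[('u', '635x37', '4'), ('- 49', '6g6474---j6e1757', '1')]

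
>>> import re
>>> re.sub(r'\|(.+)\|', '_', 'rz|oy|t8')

Every occurrence is swapped for '_'.

'rz_t8'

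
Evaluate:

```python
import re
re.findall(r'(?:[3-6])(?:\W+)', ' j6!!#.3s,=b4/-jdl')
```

This matches a character in [3-6] (non-capturing group); then one or more of a non-word character (non-capturing group).
Walking the string: at [2:7] → '6!!#.'; at [12:15] → '4/-'.
With no groups in the pattern, `findall` gives back each whole match — 2 here.

['6!!#.', '4/-']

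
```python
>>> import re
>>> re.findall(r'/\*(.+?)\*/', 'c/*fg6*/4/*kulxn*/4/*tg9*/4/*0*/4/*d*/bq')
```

['fg6', 'kulxn', 'tg9', '0', 'd']

With the lazy modifier that quantifier settles for the fewest repetitions that let the rest of the pattern succeed (the atoms after it are unaffected and can still be greedy).
Scanning left to right: at [1:8] match '/*fg6*/', group 1 = 'fg6'; at [9:18] match '/*kulxn*/', group 1 = 'kulxn'; at [19:26] match '/*tg9*/', group 1 = 'tg9'; at [27:32] match '/*0*/', group 1 = '0'; at [33:38] match '/*d*/', group 1 = 'd'.
One capturing group, so `findall` returns just the captured substring from each match — 5 in all.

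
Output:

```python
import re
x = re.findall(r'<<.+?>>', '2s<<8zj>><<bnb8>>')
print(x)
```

`findall` yields the raw match text (2 of them) because the pattern has no groups.

['<<8zj>>', '<<bnb8>>']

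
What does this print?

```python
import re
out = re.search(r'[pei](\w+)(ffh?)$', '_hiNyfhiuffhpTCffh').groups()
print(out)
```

('NyfhiuffhpTC', 'ffh')

The match spans [2:18] → 'iNyfhiuffhpTCffh'.
Captured: group 1 = 'NyfhiuffhpTC', group 2 = 'ffh'.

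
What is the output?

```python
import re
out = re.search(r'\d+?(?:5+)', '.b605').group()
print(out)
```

605

This matches one or more of a digit (lazy); then one or more of a literal '5' (non-capturing group).
Unlike `match`, `search` isn't anchored — it looks for the pattern anywhere in the string.
The match spans [2:5] → '605'.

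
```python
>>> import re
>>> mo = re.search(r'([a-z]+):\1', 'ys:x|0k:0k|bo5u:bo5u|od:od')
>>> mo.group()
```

'od:od'

`\1` has to match the exact text group 1 already captured.
The match spans [21:26] → 'od:od'.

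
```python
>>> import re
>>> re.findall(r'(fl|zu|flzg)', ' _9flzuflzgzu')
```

Alternation isn't longest-match — the leftmost alternative that fits at this position is chosen.
Walking the string: at [3:5] match 'fl', group 1 = 'fl'; at [5:7] match 'zu', group 1 = 'zu'; at [7:9] match 'fl', group 1 = 'fl'; at [11:13] match 'zu', group 1 = 'zu'.
`findall` collects group 1 from each match (4 total).

['fl', 'zu', 'fl', 'zu']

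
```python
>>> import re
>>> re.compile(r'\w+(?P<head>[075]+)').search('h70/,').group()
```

'h70'

Pattern: one or more of a word character; then one or more of one of [075] (captured as 'head').
Unlike `match`, `search` isn't anchored — it looks for the pattern anywhere in the string.
The match spans [0:3] → 'h70'.
Captured: group 1 = '0'.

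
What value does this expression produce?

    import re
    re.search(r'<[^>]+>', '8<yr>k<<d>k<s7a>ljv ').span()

The match spans [1:5] → '<yr>'.

(1, 5)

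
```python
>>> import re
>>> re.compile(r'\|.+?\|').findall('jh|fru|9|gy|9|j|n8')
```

A `+?`/`*?`/`{m,n}?` starts at its minimum and grows only as far as needed for what follows to match.
Scanning left to right: at [2:7] → '|fru|'; at [8:12] → '|gy|'; at [13:16] → '|j|'.
Since nothing is captured, `findall` lists the 3 matched substrings directly.

['|fru|', '|gy|', '|j|']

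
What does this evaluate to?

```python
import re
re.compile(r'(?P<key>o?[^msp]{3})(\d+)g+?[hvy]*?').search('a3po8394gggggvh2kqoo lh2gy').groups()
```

The pattern matches optionally the literal 'o', then exactly 3 of any character except [msp] (captured as 'key'); then one or more of a digit (captured); then one or more of a literal 'g' (lazy), then zero or more of one of [hvy] (lazy).
`re.search` scans for the first position where the pattern succeeds.
The match spans [3:9] → 'o8394g'.
Captured: group 1 = 'o839', group 2 = '4'.

('o839', '4')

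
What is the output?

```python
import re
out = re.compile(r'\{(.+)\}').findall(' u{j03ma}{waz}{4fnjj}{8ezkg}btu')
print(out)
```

['j03ma}{waz}{4fnjj}{8ezkg']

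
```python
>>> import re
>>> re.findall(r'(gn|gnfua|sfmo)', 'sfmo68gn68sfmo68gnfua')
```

['sfmo', 'gn', 'sfmo', 'gn']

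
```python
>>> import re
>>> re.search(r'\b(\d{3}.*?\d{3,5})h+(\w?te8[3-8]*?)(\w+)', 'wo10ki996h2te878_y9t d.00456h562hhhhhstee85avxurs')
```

Pattern: a word boundary (`\b`, zero-width); then exactly 3 of a digit, then zero or more of any character (lazy), then 3 to 5 of a digit (captured); then one or more of a literal 'h'; then optionally a word character, then the literal 'te8', then zero or more of a character in [3-8] (lazy) (captured); then one or more of a word character (captured).
Unlike `match`, `search` isn't anchored — it looks for the pattern anywhere in the string.
Here no position works, so the call returns None.

None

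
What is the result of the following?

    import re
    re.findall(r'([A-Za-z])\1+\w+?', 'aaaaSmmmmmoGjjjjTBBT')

A backreference is literal: `\1` must see the identical characters the first group matched.
One capturing group, so `findall` returns just the captured substring from each match — 4 in all.

['a', 'm', 'j', 'B']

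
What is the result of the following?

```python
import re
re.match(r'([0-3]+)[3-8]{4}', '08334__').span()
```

`re.match` won't scan ahead — the pattern has to work from the very first character.
The match spans [0:5] → '08334'.

(0, 5)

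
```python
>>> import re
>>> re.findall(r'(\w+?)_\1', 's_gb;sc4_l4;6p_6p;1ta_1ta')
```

['6p', '1ta']

After group 1 captures some text, `\1` only succeeds where that same text appears again.
Matches: at [12:17] match '6p_6p', group 1 = '6p'; at [18:25] match '1ta_1ta', group 1 = '1ta'.
Because there's exactly one group, `findall` drops the full match and keeps group 1 from each hit.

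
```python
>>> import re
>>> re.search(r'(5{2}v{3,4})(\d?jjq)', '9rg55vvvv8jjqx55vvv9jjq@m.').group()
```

The match spans [3:13] → '55vvvv8jjq'.

'55vvvv8jjq'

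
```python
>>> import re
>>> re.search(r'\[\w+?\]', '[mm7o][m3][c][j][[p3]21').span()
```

(0, 6)

The match spans [0:6] → '[mm7o]'.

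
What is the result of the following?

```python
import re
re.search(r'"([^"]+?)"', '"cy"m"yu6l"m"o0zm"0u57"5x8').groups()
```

`re.search` tries every starting position until one works.
The match spans [0:4] → '"cy"'.
Captured: group 1 = 'cy'.

('cy',)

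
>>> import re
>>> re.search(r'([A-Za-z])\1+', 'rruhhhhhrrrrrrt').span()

A backreference is literal: `\1` must see the identical characters the first group matched.
Unlike `match`, `search` isn't anchored — it looks for the pattern anywhere in the string.
The match spans [0:2] → 'rr'.
Captured: group 1 = 'r'.

(0, 2)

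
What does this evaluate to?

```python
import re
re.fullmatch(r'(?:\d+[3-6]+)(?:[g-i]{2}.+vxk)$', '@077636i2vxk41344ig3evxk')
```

None

`re.fullmatch` is like wrapping the pattern in `^…$` (in single-line mode).
Here there's no way to consume every character, so the call returns None.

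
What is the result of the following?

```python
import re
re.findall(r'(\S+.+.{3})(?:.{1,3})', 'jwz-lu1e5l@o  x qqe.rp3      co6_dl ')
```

['jwz-lu1e5l@o  x qqe.rp3      co6_dl']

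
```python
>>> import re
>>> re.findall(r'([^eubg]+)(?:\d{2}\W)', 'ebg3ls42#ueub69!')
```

['3ls']

The pattern matches one or more of any character except [eubg] (captured); then exactly 2 of a digit, then a non-word character (non-capturing group).
Walking the string: at [3:9] match '3ls42#', group 1 = '3ls'.
Because there's exactly one group, `findall` drops the full match and keeps group 1 from the one hit.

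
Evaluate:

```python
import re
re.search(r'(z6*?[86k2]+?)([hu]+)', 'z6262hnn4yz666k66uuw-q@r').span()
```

This matches a literal 'z', then zero or more of a literal '6' (lazy), then one or more of one of [86k2] (lazy) (captured); then one or more of one of [hu] (captured).
`re.search` scans for the first position where the pattern succeeds.
The match spans [0:6] → 'z6262h'.
Captured: group 1 = 'z6262', group 2 = 'h'.

(0, 6)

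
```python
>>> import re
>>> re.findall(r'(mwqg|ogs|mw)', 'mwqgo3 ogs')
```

Alternation tries branches left to right and keeps the first one that lets the overall match succeed at that position.
Matches: at [0:4] match 'mwqg', group 1 = 'mwqg'; at [7:10] match 'ogs', group 1 = 'ogs'.
Because there's exactly one group, `findall` drops the full match and keeps group 1 from each hit.

['mwqg', 'ogs']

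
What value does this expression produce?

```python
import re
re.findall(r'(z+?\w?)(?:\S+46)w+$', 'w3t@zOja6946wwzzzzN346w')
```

The pattern matches one or more of a literal 'z' (lazy), then optionally a word character (captured); then one or more of a non-whitespace character, then the literal '46' (non-capturing group); then one or more of a literal 'w'; then anchored at the end.
Matches: at [4:23] match 'zOja6946wwzzzzN346w', group 1 = 'zO'.
`findall` collects group 1 from the one match (1 total).

['zO']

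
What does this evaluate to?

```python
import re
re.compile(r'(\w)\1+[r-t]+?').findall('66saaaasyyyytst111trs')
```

['6', 'a', 'y', '1']

After group 1 captures some text, `\1` only succeeds where that same text appears again.
Scanning left to right: at [0:3] match '66s', group 1 = '6'; at [3:8] match 'aaaas', group 1 = 'a'; at [8:13] match 'yyyyt', group 1 = 'y'; at [15:19] match '111t', group 1 = '1'.
Because there's exactly one group, `findall` drops the full match and keeps group 1 from each hit.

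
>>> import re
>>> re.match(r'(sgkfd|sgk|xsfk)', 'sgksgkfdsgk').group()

'sgk'

`re.match` only tries the pattern at the start of the string.
The match spans [0:3] → 'sgk'.
Captured: group 1 = 'sgk'.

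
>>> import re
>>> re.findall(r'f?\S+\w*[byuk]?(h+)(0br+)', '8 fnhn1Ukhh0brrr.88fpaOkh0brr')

[('h', '0brr')]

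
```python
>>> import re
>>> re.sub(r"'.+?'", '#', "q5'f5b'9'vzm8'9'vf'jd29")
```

'q5#9#9#jd29'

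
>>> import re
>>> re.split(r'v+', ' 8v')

[' 8', '']

The pattern matches one or more of a literal 'v'.
Matches to split on: at [2:3] → 'v'.
Splitting on the pattern gives 2 pieces.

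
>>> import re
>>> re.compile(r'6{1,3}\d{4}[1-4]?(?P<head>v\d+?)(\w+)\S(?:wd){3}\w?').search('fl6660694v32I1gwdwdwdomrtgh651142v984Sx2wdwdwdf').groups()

Pattern: 1 to 3 of the literal '6', then exactly 4 of a digit, then optionally a character in [1-4]; then a literal 'v', then one or more of a digit (lazy) (captured as 'head'); then one or more of a word character (captured); then a non-whitespace character, then the literal 'wd' repeated 3 times, then optionally a word character.
Because the quantifier is non-greedy, it stops expanding at the earliest point where the rest of the pattern can succeed.
`search` walks the string left to right and returns the first match it finds.
The match spans [2:47] → '6660694v32I1gwdwdwdomrtgh651142v984Sx2wdwdwdf'.
Captured: group 1 = 'v3', group 2 = '2I1gwdwdwdomrtgh651142v984Sx'.

('v3', '2I1gwdwdwdomrtgh651142v984Sx')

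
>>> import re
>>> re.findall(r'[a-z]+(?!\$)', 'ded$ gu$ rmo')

['de', 'g', 'rmo']

A negative assertion filters positions out without eating any characters.
Matches: at [0:2] → 'de'; at [5:6] → 'g'; at [9:12] → 'rmo'.
With no groups in the pattern, `findall` gives back each whole match — 3 here.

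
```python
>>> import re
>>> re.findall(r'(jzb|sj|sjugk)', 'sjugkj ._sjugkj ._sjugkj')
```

['sj', 'sj', 'sj']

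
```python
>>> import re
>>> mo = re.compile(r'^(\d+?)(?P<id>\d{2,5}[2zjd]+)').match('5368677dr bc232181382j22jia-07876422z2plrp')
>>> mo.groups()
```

('53', '68677d')

The match spans [0:8] → '5368677d'.
Captured: group 1 = '53', group 2 = '68677d'.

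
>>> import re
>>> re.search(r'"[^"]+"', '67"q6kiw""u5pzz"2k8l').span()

`re.search` tries every starting position until one works.
The match spans [2:9] → '"q6kiw"'.

(2, 9)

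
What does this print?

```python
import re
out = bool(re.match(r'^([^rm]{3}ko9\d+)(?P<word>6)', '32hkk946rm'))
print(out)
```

False

`re.match` won't scan ahead — the pattern has to work from the very first character.
Here the string doesn't start with a match, so the call returns None, and `bool(None)` is False.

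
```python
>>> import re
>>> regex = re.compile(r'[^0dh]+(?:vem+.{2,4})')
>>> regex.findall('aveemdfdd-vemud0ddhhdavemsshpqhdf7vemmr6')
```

['-vemud0d', 'avemsshp', 'f7vemmr6']

`findall` yields the raw match text (3 of them) because the pattern has no groups.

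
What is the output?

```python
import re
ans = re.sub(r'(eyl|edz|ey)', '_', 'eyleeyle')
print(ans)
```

_e_e

The regex engine tests alternatives in the order written; an earlier branch that matches wins even if a later one would match more.
Every occurrence is swapped for '_'.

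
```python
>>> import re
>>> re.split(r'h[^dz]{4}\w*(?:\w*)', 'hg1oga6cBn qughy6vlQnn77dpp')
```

['', ' qug', '']

Splitting on the pattern gives 3 pieces.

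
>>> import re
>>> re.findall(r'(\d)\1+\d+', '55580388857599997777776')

['5']

After group 1 captures some text, `\1` only succeeds where that same text appears again.
Scanning left to right: at [0:23] match '55580388857599997777776', group 1 = '5'.
`findall` collects group 1 from the one match (1 total).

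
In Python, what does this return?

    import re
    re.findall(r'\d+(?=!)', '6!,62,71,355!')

The `(?=…)`/`(?<=…)` assertion just peeks at neighbouring text; it doesn't advance the match position.
No capturing groups, so `findall` returns the 2 full match strings.

['6', '355']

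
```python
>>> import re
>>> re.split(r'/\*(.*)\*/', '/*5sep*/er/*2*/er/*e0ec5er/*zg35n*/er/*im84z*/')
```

Matches to split on: at [0:46] → '/*5sep*/er/*2*/er/*e0ec5er/*zg35n*/er/*im84z*/'.
Because the pattern has a capturing group, `split` also inserts each captured text between the pieces.

['', '5sep*/er/*2*/er/*e0ec5er/*zg35n*/er/*im84z', '']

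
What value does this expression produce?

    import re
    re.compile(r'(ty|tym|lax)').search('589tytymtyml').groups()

('ty',)

`search` walks the string left to right and returns the first match it finds.
The match spans [3:5] → 'ty'.
Captured: group 1 = 'ty'.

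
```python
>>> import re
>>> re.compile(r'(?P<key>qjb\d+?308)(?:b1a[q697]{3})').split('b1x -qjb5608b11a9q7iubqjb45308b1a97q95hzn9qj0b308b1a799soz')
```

['b1x -qjb5608b11a9q7iub', 'qjb45308', '95hzn9qj0b308b1a799soz']

The pattern matches the literal 'qjb', then one or more of a digit (lazy), then the literal '308' (captured as 'key'); then the literal 'b1a', then exactly 3 of one of [q697] (non-capturing group).
Matches to split on: at [22:36] → 'qjb45308b1a97q'.
`re.split` interleaves the captured-group text with the surrounding fragments.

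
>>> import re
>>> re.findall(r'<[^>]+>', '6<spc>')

Matches: at [1:6] → '<spc>'.
`findall` yields the raw match text (1 of them) because the pattern has no groups.

['<spc>']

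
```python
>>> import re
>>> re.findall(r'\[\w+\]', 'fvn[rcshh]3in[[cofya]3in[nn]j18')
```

['[rcshh]', '[cofya]', '[nn]']

Since nothing is captured, `findall` lists the 3 matched substrings directly.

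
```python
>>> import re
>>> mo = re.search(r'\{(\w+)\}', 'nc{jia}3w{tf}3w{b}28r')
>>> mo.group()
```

`re.search` tries every starting position until one works.
The match spans [2:7] → '{jia}'.
Captured: group 1 = 'jia'.

'{jia}'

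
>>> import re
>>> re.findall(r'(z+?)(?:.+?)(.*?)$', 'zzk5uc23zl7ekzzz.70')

With the lazy modifier that quantifier settles for the fewest repetitions that let the rest of the pattern succeed (the atoms after it are unaffected and can still be greedy).
With 2 capturing groups, `findall` returns a 2-tuple per match.

[('z', 'k5uc23zl7ekzzz.70')]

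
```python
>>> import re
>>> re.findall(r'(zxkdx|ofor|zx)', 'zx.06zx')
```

['zx', 'zx']

Walking the string: at [0:2] match 'zx', group 1 = 'zx'; at [5:7] match 'zx', group 1 = 'zx'.
Because there's exactly one group, `findall` drops the full match and keeps group 1 from each hit.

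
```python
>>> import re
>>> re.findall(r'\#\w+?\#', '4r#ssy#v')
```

['#ssy#']

`findall` yields the raw match text (1 of them) because the pattern has no groups.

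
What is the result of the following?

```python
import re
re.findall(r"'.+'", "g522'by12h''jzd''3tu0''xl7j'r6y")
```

No capturing groups, so `findall` returns the 1 full match string.

["'by12h''jzd''3tu0''xl7j'"]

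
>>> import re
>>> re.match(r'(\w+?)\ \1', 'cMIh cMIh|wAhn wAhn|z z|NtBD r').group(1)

A backreference is literal: `\1` must see the identical characters the first group matched.
`re.match` won't scan ahead — the pattern has to work from the very first character.
The match spans [0:9] → 'cMIh cMIh'.
Captured: group 1 = 'cMIh'.

'cMIh'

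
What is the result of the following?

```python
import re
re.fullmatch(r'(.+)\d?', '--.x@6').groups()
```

('--.x@6',)

The match spans [0:6] → '--.x@6'.
Captured: group 1 = '--.x@6'.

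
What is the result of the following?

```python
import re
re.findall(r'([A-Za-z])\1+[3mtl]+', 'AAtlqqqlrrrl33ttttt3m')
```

['A', 'q', 'r']

A backreference is literal: `\1` must see the identical characters the first group matched.
With a single group, `findall` returns only what that group captured — 3 items.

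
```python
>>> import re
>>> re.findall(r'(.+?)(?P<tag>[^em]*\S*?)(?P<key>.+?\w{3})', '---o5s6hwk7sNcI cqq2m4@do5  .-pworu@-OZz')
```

This matches one or more of any character (lazy) (captured); then zero or more of any character except [em], then zero or more of a non-whitespace character (lazy) (captured as 'tag'); then one or more of any character (lazy), then exactly 3 of a word character (captured as 'key').
A `+?`/`*?`/`{m,n}?` starts at its minimum and grows only as far as needed for what follows to match.
Walking the string: at [0:26] match '---o5s6hwk7sNcI cqq2m4@do5', groups = ('-', '--o5s6hwk7sNcI cqq2', 'm4@do5'); at [26:40] match '  .-pworu@-OZz', groups = (' ', ' .-pworu@', '-OZz').
Multiple groups make `findall` return tuples — one 3-tuple for each match.

[('-', '--o5s6hwk7sNcI cqq2', 'm4@do5'), (' ', ' .-pworu@', '-OZz')]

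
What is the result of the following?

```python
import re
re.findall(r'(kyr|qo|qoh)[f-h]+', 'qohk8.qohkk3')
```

Because there's exactly one group, `findall` drops the full match and keeps group 1 from each hit.

['qo', 'qo']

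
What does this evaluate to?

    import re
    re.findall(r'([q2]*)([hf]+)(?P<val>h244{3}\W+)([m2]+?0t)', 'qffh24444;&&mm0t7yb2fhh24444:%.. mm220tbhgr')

The pattern matches zero or more of one of [q2] (captured); then one or more of one of [hf] (captured); then the literal 'h24', then exactly 3 of the literal '4', then one or more of a non-word character (captured as 'val'); then one or more of one of [m2] (lazy), then the literal '0t' (captured).
Multiple groups make `findall` return tuples — one 4-tuple for each match.

[('q', 'ff', 'h24444;&&', 'mm0t'), ('2', 'fh', 'h24444:%.. ', 'mm220t')]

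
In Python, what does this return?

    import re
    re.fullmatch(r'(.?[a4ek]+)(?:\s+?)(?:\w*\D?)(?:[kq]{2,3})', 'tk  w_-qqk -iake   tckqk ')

`re.fullmatch` requires the pattern to consume the entire string.
Here there's no way to consume every character, so the call returns None.

None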